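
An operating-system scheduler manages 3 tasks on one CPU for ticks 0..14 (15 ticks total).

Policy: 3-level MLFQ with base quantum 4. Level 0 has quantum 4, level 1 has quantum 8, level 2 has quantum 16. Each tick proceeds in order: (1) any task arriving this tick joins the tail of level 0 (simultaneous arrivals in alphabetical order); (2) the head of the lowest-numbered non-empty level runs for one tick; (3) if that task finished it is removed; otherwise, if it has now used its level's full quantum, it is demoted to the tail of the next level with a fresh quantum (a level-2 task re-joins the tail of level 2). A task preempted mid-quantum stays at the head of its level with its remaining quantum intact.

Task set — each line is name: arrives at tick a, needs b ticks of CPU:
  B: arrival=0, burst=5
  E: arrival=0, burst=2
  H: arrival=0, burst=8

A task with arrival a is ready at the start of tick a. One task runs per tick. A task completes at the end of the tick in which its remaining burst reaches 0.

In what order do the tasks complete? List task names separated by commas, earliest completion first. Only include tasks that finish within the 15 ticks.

t=0: L0/L1/L2 = BEH/-/- → run B
t=1: L0/L1/L2 = BEH/-/- → run B
t=2: L0/L1/L2 = BEH/-/- → run B
t=3: L0/L1/L2 = BEH/-/- → run B
t=4: L0/L1/L2 = EH/B/- → run E
t=5: L0/L1/L2 = EH/B/- → run E
t=6: L0/L1/L2 = H/B/- → run H
t=7: L0/L1/L2 = H/B/- → run H
t=8: L0/L1/L2 = H/B/- → run H
t=9: L0/L1/L2 = H/B/- → run H
t=10: L0/L1/L2 = -/BH/- → run B
t=11: L0/L1/L2 = -/H/- → run H
t=12: L0/L1/L2 = -/H/- → run H
t=13: L0/L1/L2 = -/H/- → run H
t=14: L0/L1/L2 = -/H/- → run H

completion order = E, B, H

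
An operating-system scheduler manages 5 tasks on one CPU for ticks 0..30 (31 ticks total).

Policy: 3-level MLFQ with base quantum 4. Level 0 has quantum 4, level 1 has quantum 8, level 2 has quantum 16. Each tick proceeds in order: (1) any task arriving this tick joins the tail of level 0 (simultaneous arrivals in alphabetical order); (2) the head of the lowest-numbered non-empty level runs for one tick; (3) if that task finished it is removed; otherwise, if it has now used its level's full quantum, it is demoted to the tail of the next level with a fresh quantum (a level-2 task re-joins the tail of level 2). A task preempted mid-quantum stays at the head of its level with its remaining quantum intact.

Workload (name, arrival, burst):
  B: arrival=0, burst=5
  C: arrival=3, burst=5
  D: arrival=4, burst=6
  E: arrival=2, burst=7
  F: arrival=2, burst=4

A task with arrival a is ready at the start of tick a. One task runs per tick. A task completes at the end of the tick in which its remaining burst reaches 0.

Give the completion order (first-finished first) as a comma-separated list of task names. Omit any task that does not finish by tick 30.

completion order = F, B, E, C, D

t=0: L0/L1/L2 = B/-/- → run B
t=1: L0/L1/L2 = B/-/- → run B
t=2: L0/L1/L2 = BEF/-/- → run B
t=3: L0/L1/L2 = BEFC/-/- → run B
t=4: L0/L1/L2 = EFCD/B/- → run E
t=5: L0/L1/L2 = EFCD/B/- → run E
t=6: L0/L1/L2 = EFCD/B/- → run E
t=7: L0/L1/L2 = EFCD/B/- → run E
t=8: L0/L1/L2 = FCD/BE/- → run F
t=9: L0/L1/L2 = FCD/BE/- → run F
t=10: L0/L1/L2 = FCD/BE/- → run F
t=11: L0/L1/L2 = FCD/BE/- → run F
t=12: L0/L1/L2 = CD/BE/- → run C
t=13: L0/L1/L2 = CD/BE/- → run C
t=14: L0/L1/L2 = CD/BE/- → run C
t=15: L0/L1/L2 = CD/BE/- → run C
t=16: L0/L1/L2 = D/BEC/- → run D
t=17: L0/L1/L2 = D/BEC/- → run D
t=18: L0/L1/L2 = D/BEC/- → run D
t=19: L0/L1/L2 = D/BEC/- → run D
t=20: L0/L1/L2 = -/BECD/- → run B
t=21: L0/L1/L2 = -/ECD/- → run E
t=22: L0/L1/L2 = -/ECD/- → run E
t=23: L0/L1/L2 = -/ECD/- → run E
t=24: L0/L1/L2 = -/CD/- → run C
t=25: L0/L1/L2 = -/D/- → run D
t=26: L0/L1/L2 = -/D/- → run D
t=27: (idle)
t=28: (idle)
t=29: (idle)
t=30: (idle)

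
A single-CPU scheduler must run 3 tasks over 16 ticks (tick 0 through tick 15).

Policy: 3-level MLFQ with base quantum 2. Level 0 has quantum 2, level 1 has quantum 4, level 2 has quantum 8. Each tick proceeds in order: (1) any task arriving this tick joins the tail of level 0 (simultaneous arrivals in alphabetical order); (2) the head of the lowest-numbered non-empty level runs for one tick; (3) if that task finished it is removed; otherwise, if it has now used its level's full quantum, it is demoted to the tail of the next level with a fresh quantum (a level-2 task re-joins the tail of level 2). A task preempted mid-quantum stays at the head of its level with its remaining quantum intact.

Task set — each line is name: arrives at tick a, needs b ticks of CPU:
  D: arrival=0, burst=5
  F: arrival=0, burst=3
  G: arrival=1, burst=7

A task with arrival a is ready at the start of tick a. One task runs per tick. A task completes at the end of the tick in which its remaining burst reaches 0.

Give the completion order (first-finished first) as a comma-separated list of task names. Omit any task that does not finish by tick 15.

t=0: L0/L1/L2 = DF/-/- → run D
t=1: L0/L1/L2 = DFG/-/- → run D
t=2: L0/L1/L2 = FG/D/- → run F
t=3: L0/L1/L2 = FG/D/- → run F
t=4: L0/L1/L2 = G/DF/- → run G
t=5: L0/L1/L2 = G/DF/- → run G
t=6: L0/L1/L2 = -/DFG/- → run D
t=7: L0/L1/L2 = -/DFG/- → run D
t=8: L0/L1/L2 = -/DFG/- → run D
t=9: L0/L1/L2 = -/FG/- → run F
t=10: L0/L1/L2 = -/G/- → run G
t=11: L0/L1/L2 = -/G/- → run G
t=12: L0/L1/L2 = -/G/- → run G
t=13: L0/L1/L2 = -/G/- → run G
t=14: L0/L1/L2 = -/-/G → run G
t=15: (idle)

completion order = D, F, G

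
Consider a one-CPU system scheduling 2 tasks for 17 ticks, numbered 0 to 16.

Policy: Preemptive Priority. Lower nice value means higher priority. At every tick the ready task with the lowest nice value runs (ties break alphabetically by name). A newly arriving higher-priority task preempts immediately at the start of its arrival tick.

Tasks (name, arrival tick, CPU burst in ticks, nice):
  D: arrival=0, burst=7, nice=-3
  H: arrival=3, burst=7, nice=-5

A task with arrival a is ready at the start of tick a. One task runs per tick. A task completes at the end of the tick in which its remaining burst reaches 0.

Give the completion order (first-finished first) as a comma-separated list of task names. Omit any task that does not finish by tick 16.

t=0: ready={D} → run D
t=1: ready={D} → run D
t=2: ready={D} → run D
t=3: ready={D,H} → run H
t=4: ready={D,H} → run H
t=5: ready={D,H} → run H
t=6: ready={D,H} → run H
t=7: ready={D,H} → run H
t=8: ready={D,H} → run H
t=9: ready={D,H} → run H
t=10: ready={D} → run D
t=11: ready={D} → run D
t=12: ready={D} → run D
t=13: ready={D} → run D
t=14: (idle)
t=15: (idle)
t=16: (idle)

completion order = H, D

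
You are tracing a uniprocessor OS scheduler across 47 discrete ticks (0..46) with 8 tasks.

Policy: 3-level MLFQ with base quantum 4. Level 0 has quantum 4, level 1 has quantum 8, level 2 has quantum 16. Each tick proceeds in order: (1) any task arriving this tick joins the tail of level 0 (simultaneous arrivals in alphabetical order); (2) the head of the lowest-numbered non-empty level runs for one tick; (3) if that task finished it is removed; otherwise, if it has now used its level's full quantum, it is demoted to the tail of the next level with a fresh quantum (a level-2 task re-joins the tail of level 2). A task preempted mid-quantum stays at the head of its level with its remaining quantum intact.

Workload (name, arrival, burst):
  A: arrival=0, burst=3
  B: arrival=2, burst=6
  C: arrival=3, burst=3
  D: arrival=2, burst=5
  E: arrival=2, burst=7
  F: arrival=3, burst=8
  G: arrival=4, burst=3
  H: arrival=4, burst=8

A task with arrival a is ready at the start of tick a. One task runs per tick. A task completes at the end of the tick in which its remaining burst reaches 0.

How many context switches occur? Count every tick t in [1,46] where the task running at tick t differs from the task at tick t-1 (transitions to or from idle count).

t=0: L0/L1/L2 = A/-/- → run A
t=1: L0/L1/L2 = A/-/- → run A
t=2: L0/L1/L2 = ABDE/-/- → run A
t=3: L0/L1/L2 = BDECF/-/- → run B
t=4: L0/L1/L2 = BDECFGH/-/- → run B
t=5: L0/L1/L2 = BDECFGH/-/- → run B
t=6: L0/L1/L2 = BDECFGH/-/- → run B
t=7: L0/L1/L2 = DECFGH/B/- → run D
t=8: L0/L1/L2 = DECFGH/B/- → run D
t=9: L0/L1/L2 = DECFGH/B/- → run D
t=10: L0/L1/L2 = DECFGH/B/- → run D
t=11: L0/L1/L2 = ECFGH/BD/- → run E
t=12: L0/L1/L2 = ECFGH/BD/- → run E
t=13: L0/L1/L2 = ECFGH/BD/- → run E
t=14: L0/L1/L2 = ECFGH/BD/- → run E
t=15: L0/L1/L2 = CFGH/BDE/- → run C
t=16: L0/L1/L2 = CFGH/BDE/- → run C
t=17: L0/L1/L2 = CFGH/BDE/- → run C
t=18: L0/L1/L2 = FGH/BDE/- → run F
t=19: L0/L1/L2 = FGH/BDE/- → run F
t=20: L0/L1/L2 = FGH/BDE/- → run F
t=21: L0/L1/L2 = FGH/BDE/- → run F
t=22: L0/L1/L2 = GH/BDEF/- → run G
t=23: L0/L1/L2 = GH/BDEF/- → run G
t=24: L0/L1/L2 = GH/BDEF/- → run G
t=25: L0/L1/L2 = H/BDEF/- → run H
t=26: L0/L1/L2 = H/BDEF/- → run H
t=27: L0/L1/L2 = H/BDEF/- → run H
t=28: L0/L1/L2 = H/BDEF/- → run H
t=29: L0/L1/L2 = -/BDEFH/- → run B
t=30: L0/L1/L2 = -/BDEFH/- → run B
t=31: L0/L1/L2 = -/DEFH/- → run D
t=32: L0/L1/L2 = -/EFH/- → run E
t=33: L0/L1/L2 = -/EFH/- → run E
t=34: L0/L1/L2 = -/EFH/- → run E
t=35: L0/L1/L2 = -/FH/- → run F
t=36: L0/L1/L2 = -/FH/- → run F
t=37: L0/L1/L2 = -/FH/- → run F
t=38: L0/L1/L2 = -/FH/- → run F
t=39: L0/L1/L2 = -/H/- → run H
t=40: L0/L1/L2 = -/H/- → run H
t=41: L0/L1/L2 = -/H/- → run H
t=42: L0/L1/L2 = -/H/- → run H
t=43: (idle)
t=44: (idle)
t=45: (idle)
t=46: (idle)

context switches = 13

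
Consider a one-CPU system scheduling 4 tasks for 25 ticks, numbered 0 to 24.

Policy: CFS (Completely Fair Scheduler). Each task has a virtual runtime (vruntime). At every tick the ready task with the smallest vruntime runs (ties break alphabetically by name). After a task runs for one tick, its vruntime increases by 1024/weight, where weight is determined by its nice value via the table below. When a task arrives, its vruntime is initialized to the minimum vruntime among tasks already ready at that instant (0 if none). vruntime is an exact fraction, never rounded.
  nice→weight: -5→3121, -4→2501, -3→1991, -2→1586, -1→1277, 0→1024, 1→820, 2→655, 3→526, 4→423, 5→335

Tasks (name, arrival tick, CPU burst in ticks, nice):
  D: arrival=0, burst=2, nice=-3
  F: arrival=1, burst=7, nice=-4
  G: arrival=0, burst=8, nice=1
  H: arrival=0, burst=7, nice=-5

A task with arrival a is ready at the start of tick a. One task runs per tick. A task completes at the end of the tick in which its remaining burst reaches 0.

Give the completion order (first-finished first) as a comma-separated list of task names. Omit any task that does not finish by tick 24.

t=0: vr[D=0 G=0 H=0] → run D
t=1: vr[D=1024/1991 F=0 G=0 H=0] → run F
t=2: vr[D=1024/1991 F=1024/2501 G=0 H=0] → run G
t=3: vr[D=1024/1991 F=1024/2501 G=256/205 H=0] → run H
t=4: vr[D=1024/1991 F=1024/2501 G=256/205 H=1024/3121] → run H
t=5: vr[D=1024/1991 F=1024/2501 G=256/205 H=2048/3121] → run F
t=6: vr[D=1024/1991 F=2048/2501 G=256/205 H=2048/3121] → run D
t=7: vr[F=2048/2501 G=256/205 H=2048/3121] → run H
t=8: vr[F=2048/2501 G=256/205 H=3072/3121] → run F
t=9: vr[F=3072/2501 G=256/205 H=3072/3121] → run H
t=10: vr[F=3072/2501 G=256/205 H=4096/3121] → run F
t=11: vr[F=4096/2501 G=256/205 H=4096/3121] → run G
t=12: vr[F=4096/2501 G=512/205 H=4096/3121] → run H
t=13: vr[F=4096/2501 G=512/205 H=5120/3121] → run F
t=14: vr[F=5120/2501 G=512/205 H=5120/3121] → run H
t=15: vr[F=5120/2501 G=512/205 H=6144/3121] → run H
t=16: vr[F=5120/2501 G=512/205] → run F
t=17: vr[F=6144/2501 G=512/205] → run F
t=18: vr[G=512/205] → run G
t=19: vr[G=768/205] → run G
t=20: vr[G=1024/205] → run G
t=21: vr[G=256/41] → run G
t=22: vr[G=1536/205] → run G
t=23: vr[G=1792/205] → run G
t=24: (idle)

completion order = D, H, F, G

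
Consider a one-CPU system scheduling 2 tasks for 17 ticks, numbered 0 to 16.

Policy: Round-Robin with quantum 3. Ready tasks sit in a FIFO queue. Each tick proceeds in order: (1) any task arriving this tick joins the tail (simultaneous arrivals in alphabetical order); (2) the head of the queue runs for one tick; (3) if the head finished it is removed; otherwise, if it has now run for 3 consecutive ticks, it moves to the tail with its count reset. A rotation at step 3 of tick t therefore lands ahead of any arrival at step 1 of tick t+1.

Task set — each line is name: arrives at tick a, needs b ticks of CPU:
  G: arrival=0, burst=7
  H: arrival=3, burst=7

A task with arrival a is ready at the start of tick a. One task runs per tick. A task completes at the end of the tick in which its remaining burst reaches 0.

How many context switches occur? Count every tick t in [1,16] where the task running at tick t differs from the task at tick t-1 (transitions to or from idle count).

t=0: queue=[G] q_used=0 → run G
t=1: queue=[G] q_used=1 → run G
t=2: queue=[G] q_used=2 → run G
t=3: queue=[G,H] q_used=0 → run G
t=4: queue=[G,H] q_used=1 → run G
t=5: queue=[G,H] q_used=2 → run G
t=6: queue=[H,G] q_used=0 → run H
t=7: queue=[H,G] q_used=1 → run H
t=8: queue=[H,G] q_used=2 → run H
t=9: queue=[G,H] q_used=0 → run G
t=10: queue=[H] q_used=0 → run H
t=11: queue=[H] q_used=1 → run H
t=12: queue=[H] q_used=2 → run H
t=13: queue=[H] q_used=0 → run H
t=14: (idle)
t=15: (idle)
t=16: (idle)

context switches = 4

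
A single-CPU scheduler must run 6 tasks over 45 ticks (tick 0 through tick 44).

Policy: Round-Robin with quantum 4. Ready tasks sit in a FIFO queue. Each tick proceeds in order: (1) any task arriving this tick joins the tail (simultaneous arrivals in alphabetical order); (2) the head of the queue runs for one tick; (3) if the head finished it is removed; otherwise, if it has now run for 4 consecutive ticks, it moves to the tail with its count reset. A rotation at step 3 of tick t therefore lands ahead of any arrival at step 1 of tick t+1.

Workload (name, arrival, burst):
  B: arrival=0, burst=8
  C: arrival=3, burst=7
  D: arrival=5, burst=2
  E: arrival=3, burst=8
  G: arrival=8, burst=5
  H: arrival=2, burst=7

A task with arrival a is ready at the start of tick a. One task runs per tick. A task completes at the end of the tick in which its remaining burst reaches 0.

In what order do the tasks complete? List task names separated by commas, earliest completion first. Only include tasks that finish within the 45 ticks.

t=0: queue=[B] q_used=0 → run B
t=1: queue=[B] q_used=1 → run B
t=2: queue=[B,H] q_used=2 → run B
t=3: queue=[B,H,C,E] q_used=3 → run B
t=4: queue=[H,C,E,B] q_used=0 → run H
t=5: queue=[H,C,E,B,D] q_used=1 → run H
t=6: queue=[H,C,E,B,D] q_used=2 → run H
t=7: queue=[H,C,E,B,D] q_used=3 → run H
t=8: queue=[C,E,B,D,H,G] q_used=0 → run C
t=9: queue=[C,E,B,D,H,G] q_used=1 → run C
t=10: queue=[C,E,B,D,H,G] q_used=2 → run C
t=11: queue=[C,E,B,D,H,G] q_used=3 → run C
t=12: queue=[E,B,D,H,G,C] q_used=0 → run E
t=13: queue=[E,B,D,H,G,C] q_used=1 → run E
t=14: queue=[E,B,D,H,G,C] q_used=2 → run E
t=15: queue=[E,B,D,H,G,C] q_used=3 → run E
t=16: queue=[B,D,H,G,C,E] q_used=0 → run B
t=17: queue=[B,D,H,G,C,E] q_used=1 → run B
t=18: queue=[B,D,H,G,C,E] q_used=2 → run B
t=19: queue=[B,D,H,G,C,E] q_used=3 → run B
t=20: queue=[D,H,G,C,E] q_used=0 → run D
t=21: queue=[D,H,G,C,E] q_used=1 → run D
t=22: queue=[H,G,C,E] q_used=0 → run H
t=23: queue=[H,G,C,E] q_used=1 → run H
t=24: queue=[H,G,C,E] q_used=2 → run H
t=25: queue=[G,C,E] q_used=0 → run G
t=26: queue=[G,C,E] q_used=1 → run G
t=27: queue=[G,C,E] q_used=2 → run G
t=28: queue=[G,C,E] q_used=3 → run G
t=29: queue=[C,E,G] q_used=0 → run C
t=30: queue=[C,E,G] q_used=1 → run C
t=31: queue=[C,E,G] q_used=2 → run C
t=32: queue=[E,G] q_used=0 → run E
t=33: queue=[E,G] q_used=1 → run E
t=34: queue=[E,G] q_used=2 → run E
t=35: queue=[E,G] q_used=3 → run E
t=36: queue=[G] q_used=0 → run G
t=37: (idle)
t=38: (idle)
t=39: (idle)
t=40: (idle)
t=41: (idle)
t=42: (idle)
t=43: (idle)
t=44: (idle)

completion order = B, D, H, C, E, G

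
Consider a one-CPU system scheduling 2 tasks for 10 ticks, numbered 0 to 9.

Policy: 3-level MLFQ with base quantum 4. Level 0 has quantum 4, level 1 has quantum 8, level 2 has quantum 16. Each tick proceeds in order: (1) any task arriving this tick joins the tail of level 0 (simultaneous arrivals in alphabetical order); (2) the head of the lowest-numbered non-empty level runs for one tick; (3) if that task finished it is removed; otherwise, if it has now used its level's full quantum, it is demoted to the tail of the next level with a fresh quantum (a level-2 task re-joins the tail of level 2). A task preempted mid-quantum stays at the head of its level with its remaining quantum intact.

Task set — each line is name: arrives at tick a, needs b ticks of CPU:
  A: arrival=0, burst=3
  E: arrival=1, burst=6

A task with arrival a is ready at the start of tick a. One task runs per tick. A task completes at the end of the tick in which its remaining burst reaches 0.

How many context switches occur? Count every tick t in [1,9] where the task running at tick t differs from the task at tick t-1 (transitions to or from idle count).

t=0: L0/L1/L2 = A/-/- → run A
t=1: L0/L1/L2 = AE/-/- → run A
t=2: L0/L1/L2 = AE/-/- → run A
t=3: L0/L1/L2 = E/-/- → run E
t=4: L0/L1/L2 = E/-/- → run E
t=5: L0/L1/L2 = E/-/- → run E
t=6: L0/L1/L2 = E/-/- → run E
t=7: L0/L1/L2 = -/E/- → run E
t=8: L0/L1/L2 = -/E/- → run E
t=9: (idle)

context switches = 2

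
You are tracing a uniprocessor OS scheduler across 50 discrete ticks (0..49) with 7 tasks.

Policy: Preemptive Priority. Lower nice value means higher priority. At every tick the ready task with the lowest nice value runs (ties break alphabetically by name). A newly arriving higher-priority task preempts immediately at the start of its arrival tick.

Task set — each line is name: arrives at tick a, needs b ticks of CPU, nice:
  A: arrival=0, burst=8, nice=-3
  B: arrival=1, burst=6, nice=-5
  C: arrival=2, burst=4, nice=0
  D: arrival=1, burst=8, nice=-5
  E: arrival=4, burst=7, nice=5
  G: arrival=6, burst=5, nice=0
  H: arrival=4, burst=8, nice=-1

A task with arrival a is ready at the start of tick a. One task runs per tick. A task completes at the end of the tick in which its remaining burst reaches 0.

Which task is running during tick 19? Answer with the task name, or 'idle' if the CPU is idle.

running at tick 19 = A

t=0: ready={A} → run A
t=1: ready={A,B,D} → run B
t=2: ready={A,B,C,D} → run B
t=3: ready={A,B,C,D} → run B
t=4: ready={A,B,C,D,E,H} → run B
t=5: ready={A,B,C,D,E,H} → run B
t=6: ready={A,B,C,D,E,G,H} → run B
t=7: ready={A,C,D,E,G,H} → run D
t=8: ready={A,C,D,E,G,H} → run D
t=9: ready={A,C,D,E,G,H} → run D
t=10: ready={A,C,D,E,G,H} → run D
t=11: ready={A,C,D,E,G,H} → run D
t=12: ready={A,C,D,E,G,H} → run D
t=13: ready={A,C,D,E,G,H} → run D
t=14: ready={A,C,D,E,G,H} → run D
t=15: ready={A,C,E,G,H} → run A
t=16: ready={A,C,E,G,H} → run A
t=17: ready={A,C,E,G,H} → run A
t=18: ready={A,C,E,G,H} → run A
t=19: ready={A,C,E,G,H} → run A
t=20: ready={A,C,E,G,H} → run A
t=21: ready={A,C,E,G,H} → run A
t=22: ready={C,E,G,H} → run H
t=23: ready={C,E,G,H} → run H
t=24: ready={C,E,G,H} → run H
t=25: ready={C,E,G,H} → run H
t=26: ready={C,E,G,H} → run H
t=27: ready={C,E,G,H} → run H
t=28: ready={C,E,G,H} → run H
t=29: ready={C,E,G,H} → run H
t=30: ready={C,E,G} → run C
t=31: ready={C,E,G} → run C
t=32: ready={C,E,G} → run C
t=33: ready={C,E,G} → run C
t=34: ready={E,G} → run G
t=35: ready={E,G} → run G
t=36: ready={E,G} → run G
t=37: ready={E,G} → run G
t=38: ready={E,G} → run G
t=39: ready={E} → run E
t=40: ready={E} → run E
t=41: ready={E} → run E
t=42: ready={E} → run E
t=43: ready={E} → run E
t=44: ready={E} → run E
t=45: ready={E} → run E
t=46: (idle)
t=47: (idle)
t=48: (idle)
t=49: (idle)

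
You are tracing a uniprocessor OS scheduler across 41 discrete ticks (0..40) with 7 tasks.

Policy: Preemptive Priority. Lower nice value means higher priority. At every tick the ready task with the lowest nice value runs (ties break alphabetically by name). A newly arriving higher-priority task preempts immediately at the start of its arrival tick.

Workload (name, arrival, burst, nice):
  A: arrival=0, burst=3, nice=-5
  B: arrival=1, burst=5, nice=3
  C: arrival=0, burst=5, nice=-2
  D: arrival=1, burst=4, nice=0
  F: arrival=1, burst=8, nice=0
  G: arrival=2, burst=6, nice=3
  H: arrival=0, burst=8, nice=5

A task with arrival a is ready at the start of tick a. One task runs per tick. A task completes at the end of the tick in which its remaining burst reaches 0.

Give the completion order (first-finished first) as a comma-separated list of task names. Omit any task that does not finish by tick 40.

t=0: ready={A,C,H} → run A
t=1: ready={A,B,C,D,F,H} → run A
t=2: ready={A,B,C,D,F,G,H} → run A
t=3: ready={B,C,D,F,G,H} → run C
t=4: ready={B,C,D,F,G,H} → run C
t=5: ready={B,C,D,F,G,H} → run C
t=6: ready={B,C,D,F,G,H} → run C
t=7: ready={B,C,D,F,G,H} → run C
t=8: ready={B,D,F,G,H} → run D
t=9: ready={B,D,F,G,H} → run D
t=10: ready={B,D,F,G,H} → run D
t=11: ready={B,D,F,G,H} → run D
t=12: ready={B,F,G,H} → run F
t=13: ready={B,F,G,H} → run F
t=14: ready={B,F,G,H} → run F
t=15: ready={B,F,G,H} → run F
t=16: ready={B,F,G,H} → run F
t=17: ready={B,F,G,H} → run F
t=18: ready={B,F,G,H} → run F
t=19: ready={B,F,G,H} → run F
t=20: ready={B,G,H} → run B
t=21: ready={B,G,H} → run B
t=22: ready={B,G,H} → run B
t=23: ready={B,G,H} → run B
t=24: ready={B,G,H} → run B
t=25: ready={G,H} → run G
t=26: ready={G,H} → run G
t=27: ready={G,H} → run G
t=28: ready={G,H} → run G
t=29: ready={G,H} → run G
t=30: ready={G,H} → run G
t=31: ready={H} → run H
t=32: ready={H} → run H
t=33: ready={H} → run H
t=34: ready={H} → run H
t=35: ready={H} → run H
t=36: ready={H} → run H
t=37: ready={H} → run H
t=38: ready={H} → run H
t=39: (idle)
t=40: (idle)

completion order = A, C, D, F, B, G, H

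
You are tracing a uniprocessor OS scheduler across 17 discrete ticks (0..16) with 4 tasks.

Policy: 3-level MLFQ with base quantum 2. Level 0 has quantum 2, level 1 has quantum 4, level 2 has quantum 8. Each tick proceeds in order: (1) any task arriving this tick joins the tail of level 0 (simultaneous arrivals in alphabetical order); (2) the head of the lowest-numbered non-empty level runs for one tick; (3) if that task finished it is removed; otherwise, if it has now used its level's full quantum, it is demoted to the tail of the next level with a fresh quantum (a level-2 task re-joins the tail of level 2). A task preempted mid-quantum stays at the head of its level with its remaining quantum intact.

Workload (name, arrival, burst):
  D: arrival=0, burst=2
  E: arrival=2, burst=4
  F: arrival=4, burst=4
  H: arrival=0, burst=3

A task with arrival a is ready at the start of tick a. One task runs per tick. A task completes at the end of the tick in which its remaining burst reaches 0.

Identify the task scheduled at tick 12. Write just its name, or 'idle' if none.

t=0: L0/L1/L2 = DH/-/- → run D
t=1: L0/L1/L2 = DH/-/- → run D
t=2: L0/L1/L2 = HE/-/- → run H
t=3: L0/L1/L2 = HE/-/- → run H
t=4: L0/L1/L2 = EF/H/- → run E
t=5: L0/L1/L2 = EF/H/- → run E
t=6: L0/L1/L2 = F/HE/- → run F
t=7: L0/L1/L2 = F/HE/- → run F
t=8: L0/L1/L2 = -/HEF/- → run H
t=9: L0/L1/L2 = -/EF/- → run E
t=10: L0/L1/L2 = -/EF/- → run E
t=11: L0/L1/L2 = -/F/- → run F
t=12: L0/L1/L2 = -/F/- → run F
t=13: (idle)
t=14: (idle)
t=15: (idle)
t=16: (idle)

running at tick 12 = F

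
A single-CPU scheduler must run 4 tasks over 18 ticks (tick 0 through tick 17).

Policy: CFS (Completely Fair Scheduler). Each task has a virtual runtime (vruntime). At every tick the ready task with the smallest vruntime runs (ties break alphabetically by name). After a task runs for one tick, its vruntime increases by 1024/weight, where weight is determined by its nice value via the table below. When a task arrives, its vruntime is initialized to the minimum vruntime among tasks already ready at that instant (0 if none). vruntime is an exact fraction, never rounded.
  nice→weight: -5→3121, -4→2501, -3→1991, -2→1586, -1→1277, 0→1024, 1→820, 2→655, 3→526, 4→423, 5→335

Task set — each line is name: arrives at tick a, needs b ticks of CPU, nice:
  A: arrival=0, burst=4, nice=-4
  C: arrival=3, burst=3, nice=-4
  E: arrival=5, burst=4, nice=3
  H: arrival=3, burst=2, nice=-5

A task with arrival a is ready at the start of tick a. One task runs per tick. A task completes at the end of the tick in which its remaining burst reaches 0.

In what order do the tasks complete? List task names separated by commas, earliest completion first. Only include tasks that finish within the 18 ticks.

t=0: vr[A=0] → run A
t=1: vr[A=1024/2501] → run A
t=2: vr[A=2048/2501] → run A
t=3: vr[A=3072/2501 C=3072/2501 H=3072/2501] → run A
t=4: vr[C=3072/2501 H=3072/2501] → run C
t=5: vr[C=4096/2501 E=3072/2501 H=3072/2501] → run E
t=6: vr[C=4096/2501 E=2088448/657763 H=3072/2501] → run H
t=7: vr[C=4096/2501 E=2088448/657763 H=12148736/7805621] → run H
t=8: vr[C=4096/2501 E=2088448/657763] → run C
t=9: vr[C=5120/2501 E=2088448/657763] → run C
t=10: vr[E=2088448/657763] → run E
t=11: vr[E=3368960/657763] → run E
t=12: vr[E=4649472/657763] → run E
t=13: (idle)
t=14: (idle)
t=15: (idle)
t=16: (idle)
t=17: (idle)

completion order = A, H, C, E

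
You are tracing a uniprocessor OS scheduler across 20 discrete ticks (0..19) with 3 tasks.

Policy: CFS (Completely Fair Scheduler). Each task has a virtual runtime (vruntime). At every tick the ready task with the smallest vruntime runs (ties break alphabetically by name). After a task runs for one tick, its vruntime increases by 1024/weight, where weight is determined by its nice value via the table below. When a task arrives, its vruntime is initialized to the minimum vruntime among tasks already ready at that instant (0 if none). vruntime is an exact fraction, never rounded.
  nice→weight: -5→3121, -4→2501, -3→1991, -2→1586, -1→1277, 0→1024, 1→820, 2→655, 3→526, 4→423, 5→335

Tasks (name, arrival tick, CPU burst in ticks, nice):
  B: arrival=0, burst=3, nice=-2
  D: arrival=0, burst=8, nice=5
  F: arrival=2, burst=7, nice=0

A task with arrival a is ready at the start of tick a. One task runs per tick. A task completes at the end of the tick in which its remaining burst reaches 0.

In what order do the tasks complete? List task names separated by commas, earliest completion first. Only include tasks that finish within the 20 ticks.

completion order = B, F, D

t=0: vr[B=0 D=0] → run B
t=1: vr[B=512/793 D=0] → run D
t=2: vr[B=512/793 D=1024/335 F=512/793] → run B
t=3: vr[B=1024/793 D=1024/335 F=512/793] → run F
t=4: vr[B=1024/793 D=1024/335 F=1305/793] → run B
t=5: vr[D=1024/335 F=1305/793] → run F
t=6: vr[D=1024/335 F=2098/793] → run F
t=7: vr[D=1024/335 F=2891/793] → run D
t=8: vr[D=2048/335 F=2891/793] → run F
t=9: vr[D=2048/335 F=3684/793] → run F
t=10: vr[D=2048/335 F=4477/793] → run F
t=11: vr[D=2048/335 F=5270/793] → run D
t=12: vr[D=3072/335 F=5270/793] → run F
t=13: vr[D=3072/335] → run D
t=14: vr[D=4096/335] → run D
t=15: vr[D=1024/67] → run D
t=16: vr[D=6144/335] → run D
t=17: vr[D=7168/335] → run D
t=18: (idle)
t=19: (idle)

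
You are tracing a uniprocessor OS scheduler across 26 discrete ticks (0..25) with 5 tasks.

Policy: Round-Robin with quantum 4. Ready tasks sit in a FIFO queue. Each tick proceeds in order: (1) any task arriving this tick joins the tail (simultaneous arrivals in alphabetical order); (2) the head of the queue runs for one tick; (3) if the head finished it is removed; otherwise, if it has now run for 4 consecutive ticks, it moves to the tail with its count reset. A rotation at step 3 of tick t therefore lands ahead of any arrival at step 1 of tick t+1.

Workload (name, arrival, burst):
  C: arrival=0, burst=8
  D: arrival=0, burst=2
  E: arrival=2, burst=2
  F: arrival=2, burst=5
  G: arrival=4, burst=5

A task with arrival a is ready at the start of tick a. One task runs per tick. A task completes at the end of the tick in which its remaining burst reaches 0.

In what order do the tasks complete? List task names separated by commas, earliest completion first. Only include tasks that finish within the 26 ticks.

completion order = D, E, C, F, G

t=0: queue=[C,D] q_used=0 → run C
t=1: queue=[C,D] q_used=1 → run C
t=2: queue=[C,D,E,F] q_used=2 → run C
t=3: queue=[C,D,E,F] q_used=3 → run C
t=4: queue=[D,E,F,C,G] q_used=0 → run D
t=5: queue=[D,E,F,C,G] q_used=1 → run D
t=6: queue=[E,F,C,G] q_used=0 → run E
t=7: queue=[E,F,C,G] q_used=1 → run E
t=8: queue=[F,C,G] q_used=0 → run F
t=9: queue=[F,C,G] q_used=1 → run F
t=10: queue=[F,C,G] q_used=2 → run F
t=11: queue=[F,C,G] q_used=3 → run F
t=12: queue=[C,G,F] q_used=0 → run C
t=13: queue=[C,G,F] q_used=1 → run C
t=14: queue=[C,G,F] q_used=2 → run C
t=15: queue=[C,G,F] q_used=3 → run C
t=16: queue=[G,F] q_used=0 → run G
t=17: queue=[G,F] q_used=1 → run G
t=18: queue=[G,F] q_used=2 → run G
t=19: queue=[G,F] q_used=3 → run G
t=20: queue=[F,G] q_used=0 → run F
t=21: queue=[G] q_used=0 → run G
t=22: (idle)
t=23: (idle)
t=24: (idle)
t=25: (idle)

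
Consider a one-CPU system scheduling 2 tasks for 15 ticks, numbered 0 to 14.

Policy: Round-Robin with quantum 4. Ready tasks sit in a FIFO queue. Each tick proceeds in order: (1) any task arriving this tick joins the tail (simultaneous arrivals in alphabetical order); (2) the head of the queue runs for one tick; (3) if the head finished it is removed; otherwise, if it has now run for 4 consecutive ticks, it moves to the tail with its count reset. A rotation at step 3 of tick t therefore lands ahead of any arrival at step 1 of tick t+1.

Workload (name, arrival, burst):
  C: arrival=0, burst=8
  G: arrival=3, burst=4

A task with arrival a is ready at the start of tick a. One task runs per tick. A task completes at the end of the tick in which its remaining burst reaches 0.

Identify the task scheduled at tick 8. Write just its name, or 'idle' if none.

running at tick 8 = C

t=0: queue=[C] q_used=0 → run C
t=1: queue=[C] q_used=1 → run C
t=2: queue=[C] q_used=2 → run C
t=3: queue=[C,G] q_used=3 → run C
t=4: queue=[G,C] q_used=0 → run G
t=5: queue=[G,C] q_used=1 → run G
t=6: queue=[G,C] q_used=2 → run G
t=7: queue=[G,C] q_used=3 → run G
t=8: queue=[C] q_used=0 → run C
t=9: queue=[C] q_used=1 → run C
t=10: queue=[C] q_used=2 → run C
t=11: queue=[C] q_used=3 → run C
t=12: (idle)
t=13: (idle)
t=14: (idle)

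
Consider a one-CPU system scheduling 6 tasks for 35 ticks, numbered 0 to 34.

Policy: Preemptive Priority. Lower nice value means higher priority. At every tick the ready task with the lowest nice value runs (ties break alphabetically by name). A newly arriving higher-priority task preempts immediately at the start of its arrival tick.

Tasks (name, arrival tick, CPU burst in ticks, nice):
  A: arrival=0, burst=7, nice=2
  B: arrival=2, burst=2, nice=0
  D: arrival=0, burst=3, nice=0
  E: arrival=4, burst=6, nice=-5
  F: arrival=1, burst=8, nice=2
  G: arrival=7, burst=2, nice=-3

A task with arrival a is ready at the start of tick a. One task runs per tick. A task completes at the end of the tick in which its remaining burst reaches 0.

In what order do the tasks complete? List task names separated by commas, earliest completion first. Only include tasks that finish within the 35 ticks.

completion order = B, E, G, D, A, F

t=0: ready={A,D} → run D
t=1: ready={A,D,F} → run D
t=2: ready={A,B,D,F} → run B
t=3: ready={A,B,D,F} → run B
t=4: ready={A,D,E,F} → run E
t=5: ready={A,D,E,F} → run E
t=6: ready={A,D,E,F} → run E
t=7: ready={A,D,E,F,G} → run E
t=8: ready={A,D,E,F,G} → run E
t=9: ready={A,D,E,F,G} → run E
t=10: ready={A,D,F,G} → run G
t=11: ready={A,D,F,G} → run G
t=12: ready={A,D,F} → run D
t=13: ready={A,F} → run A
t=14: ready={A,F} → run A
t=15: ready={A,F} → run A
t=16: ready={A,F} → run A
t=17: ready={A,F} → run A
t=18: ready={A,F} → run A
t=19: ready={A,F} → run A
t=20: ready={F} → run F
t=21: ready={F} → run F
t=22: ready={F} → run F
t=23: ready={F} → run F
t=24: ready={F} → run F
t=25: ready={F} → run F
t=26: ready={F} → run F
t=27: ready={F} → run F
t=28: (idle)
t=29: (idle)
t=30: (idle)
t=31: (idle)
t=32: (idle)
t=33: (idle)
t=34: (idle)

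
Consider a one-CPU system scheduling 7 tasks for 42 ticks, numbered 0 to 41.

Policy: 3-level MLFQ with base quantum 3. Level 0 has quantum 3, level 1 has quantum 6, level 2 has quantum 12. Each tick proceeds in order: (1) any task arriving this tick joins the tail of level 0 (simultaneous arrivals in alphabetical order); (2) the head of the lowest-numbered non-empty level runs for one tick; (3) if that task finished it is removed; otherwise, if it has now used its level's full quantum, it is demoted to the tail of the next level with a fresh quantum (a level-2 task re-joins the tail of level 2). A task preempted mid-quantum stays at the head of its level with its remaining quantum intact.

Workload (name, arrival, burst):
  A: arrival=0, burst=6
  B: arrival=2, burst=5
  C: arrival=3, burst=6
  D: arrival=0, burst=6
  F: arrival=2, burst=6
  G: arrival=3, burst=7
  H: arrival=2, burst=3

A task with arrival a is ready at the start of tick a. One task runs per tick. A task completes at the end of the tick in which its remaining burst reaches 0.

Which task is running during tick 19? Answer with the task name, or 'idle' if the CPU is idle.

running at tick 19 = G

t=0: L0/L1/L2 = AD/-/- → run A
t=1: L0/L1/L2 = AD/-/- → run A
t=2: L0/L1/L2 = ADBFH/-/- → run A
t=3: L0/L1/L2 = DBFHCG/A/- → run D
t=4: L0/L1/L2 = DBFHCG/A/- → run D
t=5: L0/L1/L2 = DBFHCG/A/- → run D
t=6: L0/L1/L2 = BFHCG/AD/- → run B
t=7: L0/L1/L2 = BFHCG/AD/- → run B
t=8: L0/L1/L2 = BFHCG/AD/- → run B
t=9: L0/L1/L2 = FHCG/ADB/- → run F
t=10: L0/L1/L2 = FHCG/ADB/- → run F
t=11: L0/L1/L2 = FHCG/ADB/- → run F
t=12: L0/L1/L2 = HCG/ADBF/- → run H
t=13: L0/L1/L2 = HCG/ADBF/- → run H
t=14: L0/L1/L2 = HCG/ADBF/- → run H
t=15: L0/L1/L2 = CG/ADBF/- → run C
t=16: L0/L1/L2 = CG/ADBF/- → run C
t=17: L0/L1/L2 = CG/ADBF/- → run C
t=18: L0/L1/L2 = G/ADBFC/- → run G
t=19: L0/L1/L2 = G/ADBFC/- → run G
t=20: L0/L1/L2 = G/ADBFC/- → run G
t=21: L0/L1/L2 = -/ADBFCG/- → run A
t=22: L0/L1/L2 = -/ADBFCG/- → run A
t=23: L0/L1/L2 = -/ADBFCG/- → run A
t=24: L0/L1/L2 = -/DBFCG/- → run D
t=25: L0/L1/L2 = -/DBFCG/- → run D
t=26: L0/L1/L2 = -/DBFCG/- → run D
t=27: L0/L1/L2 = -/BFCG/- → run B
t=28: L0/L1/L2 = -/BFCG/- → run B
t=29: L0/L1/L2 = -/FCG/- → run F
t=30: L0/L1/L2 = -/FCG/- → run F
t=31: L0/L1/L2 = -/FCG/- → run F
t=32: L0/L1/L2 = -/CG/- → run C
t=33: L0/L1/L2 = -/CG/- → run C
t=34: L0/L1/L2 = -/CG/- → run C
t=35: L0/L1/L2 = -/G/- → run G
t=36: L0/L1/L2 = -/G/- → run G
t=37: L0/L1/L2 = -/G/- → run G
t=38: L0/L1/L2 = -/G/- → run G
t=39: (idle)
t=40: (idle)
t=41: (idle)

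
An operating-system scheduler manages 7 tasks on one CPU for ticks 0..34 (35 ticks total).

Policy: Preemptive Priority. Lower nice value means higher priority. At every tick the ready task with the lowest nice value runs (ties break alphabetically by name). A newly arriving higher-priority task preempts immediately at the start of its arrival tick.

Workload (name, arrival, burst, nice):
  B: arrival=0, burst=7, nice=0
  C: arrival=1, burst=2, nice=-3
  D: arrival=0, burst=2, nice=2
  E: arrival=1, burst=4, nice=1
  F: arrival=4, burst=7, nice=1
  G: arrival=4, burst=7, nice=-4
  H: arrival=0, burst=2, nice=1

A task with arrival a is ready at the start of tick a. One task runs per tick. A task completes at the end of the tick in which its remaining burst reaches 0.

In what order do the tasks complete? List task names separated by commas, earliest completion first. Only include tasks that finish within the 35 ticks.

completion order = C, G, B, E, F, H, D

t=0: ready={B,D,H} → run B
t=1: ready={B,C,D,E,H} → run C
t=2: ready={B,C,D,E,H} → run C
t=3: ready={B,D,E,H} → run B
t=4: ready={B,D,E,F,G,H} → run G
t=5: ready={B,D,E,F,G,H} → run G
t=6: ready={B,D,E,F,G,H} → run G
t=7: ready={B,D,E,F,G,H} → run G
t=8: ready={B,D,E,F,G,H} → run G
t=9: ready={B,D,E,F,G,H} → run G
t=10: ready={B,D,E,F,G,H} → run G
t=11: ready={B,D,E,F,H} → run B
t=12: ready={B,D,E,F,H} → run B
t=13: ready={B,D,E,F,H} → run B
t=14: ready={B,D,E,F,H} → run B
t=15: ready={B,D,E,F,H} → run B
t=16: ready={D,E,F,H} → run E
t=17: ready={D,E,F,H} → run E
t=18: ready={D,E,F,H} → run E
t=19: ready={D,E,F,H} → run E
t=20: ready={D,F,H} → run F
t=21: ready={D,F,H} → run F
t=22: ready={D,F,H} → run F
t=23: ready={D,F,H} → run F
t=24: ready={D,F,H} → run F
t=25: ready={D,F,H} → run F
t=26: ready={D,F,H} → run F
t=27: ready={D,H} → run H
t=28: ready={D,H} → run H
t=29: ready={D} → run D
t=30: ready={D} → run D
t=31: (idle)
t=32: (idle)
t=33: (idle)
t=34: (idle)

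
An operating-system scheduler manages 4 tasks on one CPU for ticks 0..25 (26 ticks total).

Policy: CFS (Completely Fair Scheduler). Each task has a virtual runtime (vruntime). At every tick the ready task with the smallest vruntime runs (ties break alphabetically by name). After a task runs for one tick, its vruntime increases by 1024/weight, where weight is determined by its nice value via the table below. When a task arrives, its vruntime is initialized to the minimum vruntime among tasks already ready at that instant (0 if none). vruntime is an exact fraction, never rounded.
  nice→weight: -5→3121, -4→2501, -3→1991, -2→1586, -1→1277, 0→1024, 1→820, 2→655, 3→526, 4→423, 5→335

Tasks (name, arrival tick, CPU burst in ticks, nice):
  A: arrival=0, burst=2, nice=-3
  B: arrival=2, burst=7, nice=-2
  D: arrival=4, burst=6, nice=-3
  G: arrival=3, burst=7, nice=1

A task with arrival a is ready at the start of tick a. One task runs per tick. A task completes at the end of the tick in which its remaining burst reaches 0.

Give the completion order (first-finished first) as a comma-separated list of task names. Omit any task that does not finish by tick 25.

t=0: vr[A=0] → run A
t=1: vr[A=1024/1991] → run A
t=2: vr[B=0] → run B
t=3: vr[B=512/793 G=512/793] → run B
t=4: vr[B=1024/793 D=512/793 G=512/793] → run D
t=5: vr[B=1024/793 D=1831424/1578863 G=512/793] → run G
t=6: vr[B=1024/793 D=1831424/1578863 G=307968/162565] → run D
t=7: vr[B=1024/793 D=2643456/1578863 G=307968/162565] → run B
t=8: vr[B=1536/793 D=2643456/1578863 G=307968/162565] → run D
t=9: vr[B=1536/793 D=3455488/1578863 G=307968/162565] → run G
t=10: vr[B=1536/793 D=3455488/1578863 G=510976/162565] → run B
t=11: vr[B=2048/793 D=3455488/1578863 G=510976/162565] → run D
t=12: vr[B=2048/793 D=4267520/1578863 G=510976/162565] → run B
t=13: vr[B=2560/793 D=4267520/1578863 G=510976/162565] → run D
t=14: vr[B=2560/793 D=5079552/1578863 G=510976/162565] → run G
t=15: vr[B=2560/793 D=5079552/1578863 G=713984/162565] → run D
t=16: vr[B=2560/793 G=713984/162565] → run B
t=17: vr[B=3072/793 G=713984/162565] → run B
t=18: vr[G=713984/162565] → run G
t=19: vr[G=916992/162565] → run G
t=20: vr[G=224000/32513] → run G
t=21: vr[G=1323008/162565] → run G
t=22: (idle)
t=23: (idle)
t=24: (idle)
t=25: (idle)

completion order = A, D, B, G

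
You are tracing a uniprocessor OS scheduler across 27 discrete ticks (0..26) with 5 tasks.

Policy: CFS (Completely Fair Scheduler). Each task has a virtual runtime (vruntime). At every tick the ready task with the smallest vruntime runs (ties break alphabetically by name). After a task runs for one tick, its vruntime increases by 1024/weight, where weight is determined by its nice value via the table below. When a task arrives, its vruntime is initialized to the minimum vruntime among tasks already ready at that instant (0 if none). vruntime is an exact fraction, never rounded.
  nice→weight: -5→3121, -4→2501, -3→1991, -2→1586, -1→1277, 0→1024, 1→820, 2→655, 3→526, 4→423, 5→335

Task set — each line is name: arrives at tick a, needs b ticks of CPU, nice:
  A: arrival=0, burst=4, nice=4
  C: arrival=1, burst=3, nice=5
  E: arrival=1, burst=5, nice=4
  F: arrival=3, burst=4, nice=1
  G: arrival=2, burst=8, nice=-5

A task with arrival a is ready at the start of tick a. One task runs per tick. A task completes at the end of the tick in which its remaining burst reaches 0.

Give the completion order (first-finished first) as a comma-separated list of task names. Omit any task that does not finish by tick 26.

completion order = G, F, A, C, E

t=0: vr[A=0] → run A
t=1: vr[A=1024/423 C=1024/423 E=1024/423] → run A
t=2: vr[A=2048/423 C=1024/423 E=1024/423 G=1024/423] → run C
t=3: vr[A=2048/423 C=776192/141705 E=1024/423 F=1024/423 G=1024/423] → run E
t=4: vr[A=2048/423 C=776192/141705 E=2048/423 F=1024/423 G=1024/423] → run F
t=5: vr[A=2048/423 C=776192/141705 E=2048/423 F=318208/86715 G=1024/423] → run G
t=6: vr[A=2048/423 C=776192/141705 E=2048/423 F=318208/86715 G=3629056/1320183] → run G
t=7: vr[A=2048/423 C=776192/141705 E=2048/423 F=318208/86715 G=4062208/1320183] → run G
t=8: vr[A=2048/423 C=776192/141705 E=2048/423 F=318208/86715 G=4495360/1320183] → run G
t=9: vr[A=2048/423 C=776192/141705 E=2048/423 F=318208/86715 G=4928512/1320183] → run F
t=10: vr[A=2048/423 C=776192/141705 E=2048/423 F=426496/86715 G=4928512/1320183] → run G
t=11: vr[A=2048/423 C=776192/141705 E=2048/423 F=426496/86715 G=5361664/1320183] → run G
t=12: vr[A=2048/423 C=776192/141705 E=2048/423 F=426496/86715 G=5794816/1320183] → run G
t=13: vr[A=2048/423 C=776192/141705 E=2048/423 F=426496/86715 G=6227968/1320183] → run G
t=14: vr[A=2048/423 C=776192/141705 E=2048/423 F=426496/86715] → run A
t=15: vr[A=1024/141 C=776192/141705 E=2048/423 F=426496/86715] → run E
t=16: vr[A=1024/141 C=776192/141705 E=1024/141 F=426496/86715] → run F
t=17: vr[A=1024/141 C=776192/141705 E=1024/141 F=534784/86715] → run C
t=18: vr[A=1024/141 C=1209344/141705 E=1024/141 F=534784/86715] → run F
t=19: vr[A=1024/141 C=1209344/141705 E=1024/141] → run A
t=20: vr[C=1209344/141705 E=1024/141] → run E
t=21: vr[C=1209344/141705 E=4096/423] → run C
t=22: vr[E=4096/423] → run E
t=23: vr[E=5120/423] → run E
t=24: (idle)
t=25: (idle)
t=26: (idle)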